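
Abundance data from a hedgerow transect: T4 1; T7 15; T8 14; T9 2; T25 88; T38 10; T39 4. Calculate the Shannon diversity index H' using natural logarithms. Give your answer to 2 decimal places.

Total N = 1+15+14+2+88+10+4 = 134, so the proportions are 0.0075, 0.1119, 0.1045, 0.0149, 0.6567, 0.0746, 0.0299 (working shown to 4 dp, full precision carried).
Each pᵢ ln pᵢ term: 0.0075×(-4.8978)=-0.0366, 0.1119×(-2.1898)=-0.2451, 0.1045×(-2.2588)=-0.2360, 0.0149×(-4.2047)=-0.0628, 0.6567×(-0.4205)=-0.2762, 0.0746×(-2.5953)=-0.1937, 0.0299×(-3.5115)=-0.1048.
Sum = -1.1551, so H' = 1.16.

1.16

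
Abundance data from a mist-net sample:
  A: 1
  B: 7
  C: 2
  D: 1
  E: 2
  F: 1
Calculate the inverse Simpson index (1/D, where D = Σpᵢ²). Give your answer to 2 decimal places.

Total N = 1+7+2+1+2+1 = 14, so the proportions are 0.071429, 0.5, 0.142857, 0.071429, 0.142857, 0.071429 (working shown to 6 dp, full precision carried).
D = 0.071429² + 0.5² + 0.142857² + 0.071429² + 0.142857² + 0.071429² = 0.005102 + 0.250000 + 0.020408 + 0.005102 + 0.020408 + 0.005102 = 0.306122.
So 1/D = 3.2667, i.e. 3.27 to 2 decimal places.

3.27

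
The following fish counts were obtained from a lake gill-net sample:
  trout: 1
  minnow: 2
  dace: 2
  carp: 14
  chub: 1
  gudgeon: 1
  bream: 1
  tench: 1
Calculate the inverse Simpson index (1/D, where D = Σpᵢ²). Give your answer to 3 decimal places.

Total N = 1+2+2+14+1+1+1+1 = 23, so the proportions are 0.043478, 0.086957, 0.086957, 0.608696, 0.043478, 0.043478, 0.043478, 0.043478 (working shown to 6 dp, full precision carried).
D = 0.043478² + 0.086957² + 0.086957² + 0.608696² + 0.043478² + 0.043478² + 0.043478² + 0.043478² = 0.001890 + 0.007561 + 0.007561 + 0.370510 + 0.001890 + 0.001890 + 0.001890 + 0.001890 = 0.395085.
So 1/D = 2.53110, i.e. 2.531 to 3 decimal places.

2.531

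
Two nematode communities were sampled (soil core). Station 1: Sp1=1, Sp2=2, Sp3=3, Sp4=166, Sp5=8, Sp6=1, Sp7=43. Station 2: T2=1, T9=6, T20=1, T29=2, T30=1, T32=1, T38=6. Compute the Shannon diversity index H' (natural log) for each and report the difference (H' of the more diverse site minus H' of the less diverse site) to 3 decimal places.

0.813

Station 1: N=224, proportions 0.00446, 0.00893, 0.01339, 0.74107, 0.03571, 0.00446, 0.19196, giving H' = 0.80611 (working shown to 5 dp, full precision carried).
Station 2: N=18, proportions 0.05556, 0.33333, 0.05556, 0.11111, 0.05556, 0.05556, 0.33333, giving H' = 1.61885.
Difference = |0.80611 − 1.61885| = 0.81274, i.e. 0.813 to 3 decimal places.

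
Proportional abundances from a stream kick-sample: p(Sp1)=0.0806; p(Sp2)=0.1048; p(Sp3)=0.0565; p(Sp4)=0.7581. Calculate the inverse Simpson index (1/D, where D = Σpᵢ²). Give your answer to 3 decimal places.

1.680

D = 0.0806² + 0.1048² + 0.0565² + 0.7581² = 0.006496 + 0.010983 + 0.003192 + 0.574716 = 0.595387 (working shown to 6 dp, full precision carried).
So 1/D = 1.67958, i.e. 1.680 to 3 decimal places.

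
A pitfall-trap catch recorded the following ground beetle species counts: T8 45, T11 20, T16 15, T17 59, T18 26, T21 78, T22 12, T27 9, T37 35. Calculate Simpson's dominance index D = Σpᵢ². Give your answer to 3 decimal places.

Total N = 45+20+15+59+26+78+12+9+35 = 299, so the proportions are 0.1505, 0.06689, 0.05017, 0.19732, 0.08696, 0.26087, 0.04013, 0.0301, 0.11706 (working shown to 5 dp, full precision carried).
D = 0.1505² + 0.06689² + 0.05017² + 0.19732² + 0.08696² + 0.26087² + 0.04013² + 0.0301² + 0.11706² = 0.02265 + 0.00447 + 0.00252 + 0.03894 + 0.00756 + 0.06805 + 0.00161 + 0.00091 + 0.01370 = 0.16041.
To 3 decimal places, D = 0.160.

0.160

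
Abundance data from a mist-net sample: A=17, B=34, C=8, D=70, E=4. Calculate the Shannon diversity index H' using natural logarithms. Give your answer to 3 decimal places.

Total N = 17+34+8+70+4 = 133, so the proportions are 0.12782, 0.25564, 0.06015, 0.52632, 0.03008 (working shown to 5 dp, full precision carried).
Each pᵢ ln pᵢ term: 0.12782×(-2.05714)=-0.26294, 0.25564×(-1.36399)=-0.34869, 0.06015×(-2.81091)=-0.16908, 0.52632×(-0.64185)=-0.33782, 0.03008×(-3.50405)=-0.10539.
Sum = -1.22391, so H' = 1.224.

1.224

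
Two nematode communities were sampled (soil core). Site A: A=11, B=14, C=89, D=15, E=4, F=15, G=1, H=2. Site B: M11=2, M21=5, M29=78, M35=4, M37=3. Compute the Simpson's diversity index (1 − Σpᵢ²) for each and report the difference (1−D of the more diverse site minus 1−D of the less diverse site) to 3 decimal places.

0.343

Site A: N=151, proportions 0.07285, 0.09272, 0.5894, 0.09934, 0.02649, 0.09934, 0.00662, 0.01325, giving 1−D = 0.61804 (working shown to 5 dp, full precision carried).
Site B: N=92, proportions 0.02174, 0.05435, 0.84783, 0.04348, 0.03261, giving 1−D = 0.27481.
Difference = |0.61804 − 0.27481| = 0.34323, i.e. 0.343 to 3 decimal places.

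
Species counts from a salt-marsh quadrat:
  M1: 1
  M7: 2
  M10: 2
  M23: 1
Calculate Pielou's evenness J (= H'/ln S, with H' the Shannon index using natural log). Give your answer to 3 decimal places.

Total N = 1+2+2+1 = 6, so the proportions are 0.16667, 0.33333, 0.33333, 0.16667 (working shown to 5 dp, full precision carried).
H' = −Σ pᵢ ln pᵢ = −((-0.29863) + (-0.36620) + (-0.36620) + (-0.29863)) = 1.32966.
With S = 4 species, ln S = 1.38629, so J = 1.32966/1.38629 = 0.95915, i.e. 0.959 to 3 decimal places.

0.959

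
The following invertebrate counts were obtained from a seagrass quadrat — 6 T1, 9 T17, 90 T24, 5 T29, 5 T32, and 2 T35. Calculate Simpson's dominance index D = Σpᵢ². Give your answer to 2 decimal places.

0.60

Total N = 6+9+90+5+5+2 = 117, so the proportions are 0.0513, 0.0769, 0.7692, 0.0427, 0.0427, 0.0171 (working shown to 4 dp, full precision carried).
D = 0.0513² + 0.0769² + 0.7692² + 0.0427² + 0.0427² + 0.0171² = 0.0026 + 0.0059 + 0.5917 + 0.0018 + 0.0018 + 0.0003 = 0.6042.
To 2 decimal places, D = 0.60.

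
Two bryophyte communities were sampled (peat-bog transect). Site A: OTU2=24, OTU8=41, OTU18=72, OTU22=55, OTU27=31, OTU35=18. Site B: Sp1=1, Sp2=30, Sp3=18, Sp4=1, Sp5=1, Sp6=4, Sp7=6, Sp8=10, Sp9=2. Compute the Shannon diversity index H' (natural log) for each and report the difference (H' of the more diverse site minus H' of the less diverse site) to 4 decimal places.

0.0644

Site A: N=241, proportions 0.0995851, 0.1701245, 0.2987552, 0.2282158, 0.1286307, 0.0746888, giving H' = 1.6867333 (working shown to 7 dp, full precision carried).
Site B: N=73, proportions 0.0136986, 0.4109589, 0.2465753, 0.0136986, 0.0136986, 0.0547945, 0.0821918, 0.1369863, 0.0273973, giving H' = 1.6223705.
Difference = |1.6867333 − 1.6223705| = 0.0643628, i.e. 0.0644 to 4 decimal places.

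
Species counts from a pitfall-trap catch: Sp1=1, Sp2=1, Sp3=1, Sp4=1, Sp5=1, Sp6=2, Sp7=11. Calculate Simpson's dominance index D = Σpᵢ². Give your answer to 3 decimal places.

0.401

Total N = 1+1+1+1+1+2+11 = 18, so the proportions are 0.05556, 0.05556, 0.05556, 0.05556, 0.05556, 0.11111, 0.61111 (working shown to 5 dp, full precision carried).
D = 0.05556² + 0.05556² + 0.05556² + 0.05556² + 0.05556² + 0.11111² + 0.61111² = 0.00309 + 0.00309 + 0.00309 + 0.00309 + 0.00309 + 0.01235 + 0.37346 = 0.40123.
To 3 decimal places, D = 0.401.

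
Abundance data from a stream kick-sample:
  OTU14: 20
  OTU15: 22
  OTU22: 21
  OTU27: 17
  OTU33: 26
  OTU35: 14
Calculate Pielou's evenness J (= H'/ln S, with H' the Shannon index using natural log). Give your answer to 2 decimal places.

0.99

Total N = 20+22+21+17+26+14 = 120, so the proportions are 0.1667, 0.1833, 0.175, 0.1417, 0.2167, 0.1167 (working shown to 4 dp, full precision carried).
H' = −Σ pᵢ ln pᵢ = −((-0.2986) + (-0.3110) + (-0.3050) + (-0.2769) + (-0.3314) + (-0.2507)) = 1.7735.
With S = 6 species, ln S = 1.7918, so J = 1.7735/1.7918 = 0.9898, i.e. 0.99 to 2 decimal places.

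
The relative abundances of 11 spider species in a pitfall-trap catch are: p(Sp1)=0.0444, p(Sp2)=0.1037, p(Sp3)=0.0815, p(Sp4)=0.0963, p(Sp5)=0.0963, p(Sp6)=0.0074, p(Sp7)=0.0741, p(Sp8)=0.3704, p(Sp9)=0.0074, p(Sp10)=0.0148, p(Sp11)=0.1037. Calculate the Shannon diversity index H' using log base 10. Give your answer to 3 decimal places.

Each pᵢ log₁₀ pᵢ term (working shown to 5 dp, full precision carried): 0.0444×(-1.35262)=-0.06006, 0.1037×(-0.98422)=-0.10206, 0.0815×(-1.08884)=-0.08874, 0.0963×(-1.01637)=-0.09788, 0.0963×(-1.01637)=-0.09788, 0.0074×(-2.13077)=-0.01577, 0.0741×(-1.13018)=-0.08375, 0.3704×(-0.43133)=-0.15976, 0.0074×(-2.13077)=-0.01577, 0.0148×(-1.82974)=-0.02708, 0.1037×(-0.98422)=-0.10206.
Sum = -0.85080, so H' = 0.851.

0.851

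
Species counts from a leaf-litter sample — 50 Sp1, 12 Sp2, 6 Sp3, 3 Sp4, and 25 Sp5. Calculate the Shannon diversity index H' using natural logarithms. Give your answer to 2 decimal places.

1.23

Total N = 50+12+6+3+25 = 96, so the proportions are 0.5208, 0.125, 0.0625, 0.0312, 0.2604 (working shown to 4 dp, full precision carried).
Each pᵢ ln pᵢ term: 0.5208×(-0.6523)=-0.3398, 0.125×(-2.0794)=-0.2599, 0.0625×(-2.7726)=-0.1733, 0.0312×(-3.4657)=-0.1083, 0.2604×(-1.3455)=-0.3504.
Sum = -1.2317, so H' = 1.23.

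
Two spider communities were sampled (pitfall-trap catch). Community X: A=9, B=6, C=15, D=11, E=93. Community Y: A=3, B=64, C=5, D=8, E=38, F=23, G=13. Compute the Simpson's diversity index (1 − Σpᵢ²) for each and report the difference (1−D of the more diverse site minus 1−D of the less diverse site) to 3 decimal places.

Community X: N=134, proportions 0.06716, 0.04478, 0.11194, 0.08209, 0.69403, giving 1−D = 0.49254 (working shown to 5 dp, full precision carried).
Community Y: N=154, proportions 0.01948, 0.41558, 0.03247, 0.05195, 0.24675, 0.14935, 0.08442, giving 1−D = 0.73284.
Difference = |0.49254 − 0.73284| = 0.24030, i.e. 0.240 to 3 decimal places.

0.240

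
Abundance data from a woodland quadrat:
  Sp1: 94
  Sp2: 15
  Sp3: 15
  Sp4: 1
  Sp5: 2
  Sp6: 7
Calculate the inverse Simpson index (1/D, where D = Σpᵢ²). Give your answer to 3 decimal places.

1.922

Total N = 94+15+15+1+2+7 = 134, so the proportions are 0.701493, 0.11194, 0.11194, 0.007463, 0.014925, 0.052239 (working shown to 6 dp, full precision carried).
D = 0.701493² + 0.11194² + 0.11194² + 0.007463² + 0.014925² + 0.052239² = 0.492092 + 0.012531 + 0.012531 + 0.000056 + 0.000223 + 0.002729 = 0.520160.
So 1/D = 1.92248, i.e. 1.922 to 3 decimal places.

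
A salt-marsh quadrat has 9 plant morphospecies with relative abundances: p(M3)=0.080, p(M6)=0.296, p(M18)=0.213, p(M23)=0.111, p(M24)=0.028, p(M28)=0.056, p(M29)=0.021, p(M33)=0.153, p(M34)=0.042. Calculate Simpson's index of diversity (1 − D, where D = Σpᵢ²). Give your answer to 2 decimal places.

0.82

D = 0.08² + 0.296² + 0.213² + 0.111² + 0.028² + 0.056² + 0.021² + 0.153² + 0.042² = 0.0064 + 0.0876 + 0.0454 + 0.0123 + 0.0008 + 0.0031 + 0.0004 + 0.0234 + 0.0018 = 0.1812 (working shown to 4 dp, full precision carried).
So 1 − D = 0.8188, i.e. 0.82 to 2 decimal places.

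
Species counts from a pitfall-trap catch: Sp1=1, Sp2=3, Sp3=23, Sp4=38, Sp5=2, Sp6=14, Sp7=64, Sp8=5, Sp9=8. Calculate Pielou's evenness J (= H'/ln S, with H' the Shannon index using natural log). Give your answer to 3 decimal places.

0.740

Total N = 1+3+23+38+2+14+64+5+8 = 158, so the proportions are 0.00633, 0.01899, 0.14557, 0.24051, 0.01266, 0.08861, 0.40506, 0.03165, 0.05063 (working shown to 5 dp, full precision carried).
H' = −Σ pᵢ ln pᵢ = −((-0.03204) + (-0.07527) + (-0.28053) + (-0.34272) + (-0.05531) + (-0.21474) + (-0.36606) + (-0.10928) + (-0.15105)) = 1.62699.
With S = 9 species, ln S = 2.19722, so J = 1.62699/2.19722 = 0.74048, i.e. 0.740 to 3 decimal places.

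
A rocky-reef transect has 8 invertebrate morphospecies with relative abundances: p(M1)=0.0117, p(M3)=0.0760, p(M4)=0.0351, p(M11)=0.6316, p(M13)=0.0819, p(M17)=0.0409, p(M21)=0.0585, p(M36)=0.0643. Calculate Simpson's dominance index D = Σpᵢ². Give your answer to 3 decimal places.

D = 0.0117² + 0.076² + 0.0351² + 0.6316² + 0.0819² + 0.0409² + 0.0585² + 0.0643² = 0.00014 + 0.00578 + 0.00123 + 0.39892 + 0.00671 + 0.00167 + 0.00342 + 0.00413 = 0.42200 (working shown to 5 dp, full precision carried).
To 3 decimal places, D = 0.422.

0.422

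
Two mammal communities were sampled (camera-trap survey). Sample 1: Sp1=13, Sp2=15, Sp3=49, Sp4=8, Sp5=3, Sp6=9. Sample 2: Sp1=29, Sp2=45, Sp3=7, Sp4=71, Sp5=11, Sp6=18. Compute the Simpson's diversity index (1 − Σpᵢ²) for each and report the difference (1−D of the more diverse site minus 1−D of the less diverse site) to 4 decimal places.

Sample 1: N=97, proportions 0.134021, 0.154639, 0.505155, 0.082474, 0.030928, 0.092784, giving 1−D = 0.686577 (working shown to 6 dp, full precision carried).
Sample 2: N=181, proportions 0.160221, 0.248619, 0.038674, 0.392265, 0.060773, 0.099448, giving 1−D = 0.743567.
Difference = |0.686577 − 0.743567| = 0.056990, i.e. 0.0570 to 4 decimal places.

0.0570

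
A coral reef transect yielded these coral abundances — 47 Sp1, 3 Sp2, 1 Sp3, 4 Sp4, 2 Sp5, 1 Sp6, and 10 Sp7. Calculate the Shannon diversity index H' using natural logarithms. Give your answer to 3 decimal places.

Total N = 47+3+1+4+2+1+10 = 68, so the proportions are 0.69118, 0.04412, 0.01471, 0.05882, 0.02941, 0.01471, 0.14706 (working shown to 5 dp, full precision carried).
Each pᵢ ln pᵢ term: 0.69118×(-0.36936)=-0.25529, 0.04412×(-3.12090)=-0.13769, 0.01471×(-4.21951)=-0.06205, 0.05882×(-2.83321)=-0.16666, 0.02941×(-3.52636)=-0.10372, 0.01471×(-4.21951)=-0.06205, 0.14706×(-1.91692)=-0.28190.
Sum = -1.06936, so H' = 1.069.

1.069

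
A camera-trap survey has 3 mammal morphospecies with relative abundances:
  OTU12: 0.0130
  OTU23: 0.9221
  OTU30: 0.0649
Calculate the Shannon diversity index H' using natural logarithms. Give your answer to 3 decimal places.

Each pᵢ ln pᵢ term (working shown to 5 dp, full precision carried): 0.013×(-4.34281)=-0.05646, 0.9221×(-0.08110)=-0.07478, 0.0649×(-2.73491)=-0.17750.
Sum = -0.30874, so H' = 0.309.

0.309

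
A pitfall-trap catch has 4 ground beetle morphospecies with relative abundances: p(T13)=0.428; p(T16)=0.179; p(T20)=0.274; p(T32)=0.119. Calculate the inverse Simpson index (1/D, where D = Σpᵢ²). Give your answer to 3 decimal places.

3.284

D = 0.428² + 0.179² + 0.274² + 0.119² = 0.1831840 + 0.0320410 + 0.0750760 + 0.0141610 = 0.3044620 (working shown to 7 dp, full precision carried).
So 1/D = 3.28448, i.e. 3.284 to 3 decimal places.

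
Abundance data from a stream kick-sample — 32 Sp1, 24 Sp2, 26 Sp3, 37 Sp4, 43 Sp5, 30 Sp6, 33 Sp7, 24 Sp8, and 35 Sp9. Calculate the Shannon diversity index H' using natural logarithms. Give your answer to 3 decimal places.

Total N = 32+24+26+37+43+30+33+24+35 = 284, so the proportions are 0.11268, 0.08451, 0.09155, 0.13028, 0.15141, 0.10563, 0.1162, 0.08451, 0.12324 (working shown to 5 dp, full precision carried).
Each pᵢ ln pᵢ term: 0.11268×(-2.18324)=-0.24600, 0.08451×(-2.47092)=-0.20881, 0.09155×(-2.39088)=-0.21888, 0.13028×(-2.03806)=-0.26552, 0.15141×(-1.88777)=-0.28582, 0.10563×(-2.24778)=-0.23744, 0.1162×(-2.15247)=-0.25011, 0.08451×(-2.47092)=-0.20881, 0.12324×(-2.09363)=-0.25802.
Sum = -2.17942, so H' = 2.179.

2.179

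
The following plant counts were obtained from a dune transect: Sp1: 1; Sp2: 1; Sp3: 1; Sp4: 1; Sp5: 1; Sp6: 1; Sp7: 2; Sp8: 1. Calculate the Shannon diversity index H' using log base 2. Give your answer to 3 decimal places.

2.948

Total N = 1+1+1+1+1+1+2+1 = 9, so the proportions are 0.11111, 0.11111, 0.11111, 0.11111, 0.11111, 0.11111, 0.22222, 0.11111 (working shown to 5 dp, full precision carried).
Each pᵢ log₂ pᵢ term: 0.11111×(-3.16993)=-0.35221, 0.11111×(-3.16993)=-0.35221, 0.11111×(-3.16993)=-0.35221, 0.11111×(-3.16993)=-0.35221, 0.11111×(-3.16993)=-0.35221, 0.11111×(-3.16993)=-0.35221, 0.22222×(-2.16993)=-0.48221, 0.11111×(-3.16993)=-0.35221.
Sum = -2.94770, so H' = 2.948.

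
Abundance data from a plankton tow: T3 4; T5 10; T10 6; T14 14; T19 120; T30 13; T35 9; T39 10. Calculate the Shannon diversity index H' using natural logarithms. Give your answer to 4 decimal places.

Total N = 4+10+6+14+120+13+9+10 = 186, so the proportions are 0.021505, 0.053763, 0.032258, 0.075269, 0.645161, 0.069892, 0.048387, 0.053763 (working shown to 6 dp, full precision carried).
Each pᵢ ln pᵢ term: 0.021505×(-3.839452)=-0.082569, 0.053763×(-2.923162)=-0.157159, 0.032258×(-3.433987)=-0.110774, 0.075269×(-2.586689)=-0.194697, 0.645161×(-0.438255)=-0.282745, 0.069892×(-2.660797)=-0.185970, 0.048387×(-3.028522)=-0.146541, 0.053763×(-2.923162)=-0.157159.
Sum = -1.317614, so H' = 1.3176.

1.3176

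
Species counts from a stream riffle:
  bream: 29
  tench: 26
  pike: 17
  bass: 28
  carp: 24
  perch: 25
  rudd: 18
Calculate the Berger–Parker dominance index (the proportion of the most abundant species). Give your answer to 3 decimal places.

0.174

Total N = 29+26+17+28+24+25+18 = 167, so the proportions are 0.17365, 0.15569, 0.1018, 0.16766, 0.14371, 0.1497, 0.10778 (working shown to 5 dp, full precision carried).
The largest proportion is 0.17365, i.e. d = 0.174 to 3 decimal places.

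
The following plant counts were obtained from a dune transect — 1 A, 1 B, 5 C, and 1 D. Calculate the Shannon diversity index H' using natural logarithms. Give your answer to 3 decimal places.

Total N = 1+1+5+1 = 8, so the proportions are 0.125, 0.125, 0.625, 0.125 (working shown to 5 dp, full precision carried).
Each pᵢ ln pᵢ term: 0.125×(-2.07944)=-0.25993, 0.125×(-2.07944)=-0.25993, 0.625×(-0.47000)=-0.29375, 0.125×(-2.07944)=-0.25993.
Sum = -1.07354, so H' = 1.074.

1.074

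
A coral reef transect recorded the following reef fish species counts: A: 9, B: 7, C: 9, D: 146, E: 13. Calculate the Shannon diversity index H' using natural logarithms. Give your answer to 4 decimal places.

0.7904

Total N = 9+7+9+146+13 = 184, so the proportions are 0.048913, 0.038043, 0.048913, 0.793478, 0.070652 (working shown to 6 dp, full precision carried).
Each pᵢ ln pᵢ term: 0.048913×(-3.017711)=-0.147605, 0.038043×(-3.269026)=-0.124365, 0.048913×(-3.017711)=-0.147605, 0.793478×(-0.231329)=-0.183555, 0.070652×(-2.649986)=-0.187227.
Sum = -0.790358, so H' = 0.7904.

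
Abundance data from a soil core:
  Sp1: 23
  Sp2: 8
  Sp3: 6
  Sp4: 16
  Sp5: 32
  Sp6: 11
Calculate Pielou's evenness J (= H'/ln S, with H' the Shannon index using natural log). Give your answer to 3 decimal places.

Total N = 23+8+6+16+32+11 = 96, so the proportions are 0.23958, 0.08333, 0.0625, 0.16667, 0.33333, 0.11458 (working shown to 5 dp, full precision carried).
H' = −Σ pᵢ ln pᵢ = −((-0.34233) + (-0.20708) + (-0.17329) + (-0.29863) + (-0.36620) + (-0.24824)) = 1.63576.
With S = 6 species, ln S = 1.79176, so J = 1.63576/1.79176 = 0.91294, i.e. 0.913 to 3 decimal places.

0.913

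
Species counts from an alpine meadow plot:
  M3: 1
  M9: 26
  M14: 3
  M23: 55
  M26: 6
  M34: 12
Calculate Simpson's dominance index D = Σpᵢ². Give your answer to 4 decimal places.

0.3668

Total N = 1+26+3+55+6+12 = 103, so the proportions are 0.009709, 0.252427, 0.029126, 0.533981, 0.058252, 0.116505 (working shown to 6 dp, full precision carried).
D = 0.009709² + 0.252427² + 0.029126² + 0.533981² + 0.058252² + 0.116505² = 0.000094 + 0.063719 + 0.000848 + 0.285135 + 0.003393 + 0.013573 = 0.366764.
To 4 decimal places, D = 0.3668.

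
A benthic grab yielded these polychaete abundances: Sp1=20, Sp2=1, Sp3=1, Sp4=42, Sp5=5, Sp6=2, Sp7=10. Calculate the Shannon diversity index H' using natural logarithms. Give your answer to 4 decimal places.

1.3160

Total N = 20+1+1+42+5+2+10 = 81, so the proportions are 0.246914, 0.012346, 0.012346, 0.518519, 0.061728, 0.024691, 0.123457 (working shown to 6 dp, full precision carried).
Each pᵢ ln pᵢ term: 0.246914×(-1.398717)=-0.345362, 0.012346×(-4.394449)=-0.054252, 0.012346×(-4.394449)=-0.054252, 0.518519×(-0.656780)=-0.340552, 0.061728×(-2.785011)=-0.171914, 0.024691×(-3.701302)=-0.091390, 0.123457×(-2.091864)=-0.258255.
Sum = -1.315979, so H' = 1.3160.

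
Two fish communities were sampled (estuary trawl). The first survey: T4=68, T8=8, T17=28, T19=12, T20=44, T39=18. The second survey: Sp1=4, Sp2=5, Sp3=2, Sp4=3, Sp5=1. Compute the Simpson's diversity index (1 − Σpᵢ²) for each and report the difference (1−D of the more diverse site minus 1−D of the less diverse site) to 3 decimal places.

0.004

The first survey: N=178, proportions 0.38202, 0.04494, 0.1573, 0.06742, 0.24719, 0.10112, giving 1−D = 0.75142 (working shown to 5 dp, full precision carried).
The second survey: N=15, proportions 0.26667, 0.33333, 0.13333, 0.2, 0.06667, giving 1−D = 0.75556.
Difference = |0.75142 − 0.75556| = 0.00414, i.e. 0.004 to 3 decimal places.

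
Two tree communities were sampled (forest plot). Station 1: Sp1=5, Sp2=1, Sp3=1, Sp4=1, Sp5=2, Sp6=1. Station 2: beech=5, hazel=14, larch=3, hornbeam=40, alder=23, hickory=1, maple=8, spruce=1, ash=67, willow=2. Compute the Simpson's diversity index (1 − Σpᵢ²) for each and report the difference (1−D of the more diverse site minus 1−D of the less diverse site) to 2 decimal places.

Station 1: N=11, proportions 0.4545, 0.0909, 0.0909, 0.0909, 0.1818, 0.0909, giving 1−D = 0.7273 (working shown to 4 dp, full precision carried).
Station 2: N=164, proportions 0.0305, 0.0854, 0.0183, 0.2439, 0.1402, 0.0061, 0.0488, 0.0061, 0.4085, 0.0122, giving 1−D = 0.7428.
Difference = |0.7273 − 0.7428| = 0.0155, i.e. 0.02 to 2 decimal places.

0.02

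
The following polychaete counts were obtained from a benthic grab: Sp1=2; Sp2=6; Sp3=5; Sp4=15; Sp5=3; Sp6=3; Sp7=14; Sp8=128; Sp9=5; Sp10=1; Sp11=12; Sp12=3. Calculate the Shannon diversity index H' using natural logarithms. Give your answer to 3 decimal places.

1.392

Total N = 2+6+5+15+3+3+14+128+5+1+12+3 = 197, so the proportions are 0.01015, 0.03046, 0.02538, 0.07614, 0.01523, 0.01523, 0.07107, 0.64975, 0.02538, 0.00508, 0.06091, 0.01523 (working shown to 5 dp, full precision carried).
Each pᵢ ln pᵢ term: 0.01015×(-4.59006)=-0.04660, 0.03046×(-3.49144)=-0.10634, 0.02538×(-3.67377)=-0.09324, 0.07614×(-2.57515)=-0.19608, 0.01523×(-4.18459)=-0.06372, 0.01523×(-4.18459)=-0.06372, 0.07107×(-2.64415)=-0.18791, 0.64975×(-0.43117)=-0.28015, 0.02538×(-3.67377)=-0.09324, 0.00508×(-5.28320)=-0.02682, 0.06091×(-2.79830)=-0.17045, 0.01523×(-4.18459)=-0.06372.
Sum = -1.39201, so H' = 1.392.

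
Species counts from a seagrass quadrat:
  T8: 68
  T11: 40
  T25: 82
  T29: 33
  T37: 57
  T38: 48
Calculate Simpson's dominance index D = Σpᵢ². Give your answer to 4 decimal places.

0.1821

Total N = 68+40+82+33+57+48 = 328, so the proportions are 0.207317, 0.121951, 0.25, 0.10061, 0.17378, 0.146341 (working shown to 6 dp, full precision carried).
D = 0.207317² + 0.121951² + 0.25² + 0.10061² + 0.17378² + 0.146341² = 0.042980 + 0.014872 + 0.062500 + 0.010122 + 0.030200 + 0.021416 = 0.182090.
To 4 decimal places, D = 0.1821.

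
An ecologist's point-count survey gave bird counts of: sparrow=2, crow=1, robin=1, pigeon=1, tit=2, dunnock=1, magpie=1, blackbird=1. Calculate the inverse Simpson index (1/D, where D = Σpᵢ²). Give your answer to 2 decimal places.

Total N = 2+1+1+1+2+1+1+1 = 10, so the proportions are 0.2, 0.1, 0.1, 0.1, 0.2, 0.1, 0.1, 0.1 (working shown to 6 dp, full precision carried).
D = 0.2² + 0.1² + 0.1² + 0.1² + 0.2² + 0.1² + 0.1² + 0.1² = 0.040000 + 0.010000 + 0.010000 + 0.010000 + 0.040000 + 0.010000 + 0.010000 + 0.010000 = 0.140000.
So 1/D = 7.1429, i.e. 7.14 to 2 decimal places.

7.14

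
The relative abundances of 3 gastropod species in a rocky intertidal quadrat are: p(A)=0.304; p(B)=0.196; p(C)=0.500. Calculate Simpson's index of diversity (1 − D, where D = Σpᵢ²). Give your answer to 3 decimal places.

D = 0.304² + 0.196² + 0.5² = 0.09242 + 0.03842 + 0.25000 = 0.38083 (working shown to 5 dp, full precision carried).
So 1 − D = 0.61917, i.e. 0.619 to 3 decimal places.

0.619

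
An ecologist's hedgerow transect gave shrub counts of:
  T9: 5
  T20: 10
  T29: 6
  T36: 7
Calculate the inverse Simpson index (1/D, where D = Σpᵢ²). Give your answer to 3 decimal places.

Total N = 5+10+6+7 = 28, so the proportions are 0.1785714, 0.3571429, 0.2142857, 0.25 (working shown to 7 dp, full precision carried).
D = 0.1785714² + 0.3571429² + 0.2142857² + 0.25² = 0.0318878 + 0.1275510 + 0.0459184 + 0.0625000 = 0.2678571.
So 1/D = 3.73333, i.e. 3.733 to 3 decimal places.

3.733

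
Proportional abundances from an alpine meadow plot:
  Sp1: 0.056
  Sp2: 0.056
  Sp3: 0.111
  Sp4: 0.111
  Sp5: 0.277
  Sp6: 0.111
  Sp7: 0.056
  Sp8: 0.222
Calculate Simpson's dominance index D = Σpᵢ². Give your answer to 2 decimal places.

0.17

D = 0.056² + 0.056² + 0.111² + 0.111² + 0.277² + 0.111² + 0.056² + 0.222² = 0.0031 + 0.0031 + 0.0123 + 0.0123 + 0.0767 + 0.0123 + 0.0031 + 0.0493 = 0.1724 (working shown to 4 dp, full precision carried).
To 2 decimal places, D = 0.17.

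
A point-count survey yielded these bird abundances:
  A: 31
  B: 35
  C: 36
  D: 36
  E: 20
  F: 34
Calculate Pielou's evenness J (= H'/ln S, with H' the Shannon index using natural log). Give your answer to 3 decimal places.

Total N = 31+35+36+36+20+34 = 192, so the proportions are 0.16146, 0.18229, 0.1875, 0.1875, 0.10417, 0.17708 (working shown to 5 dp, full precision carried).
H' = −Σ pᵢ ln pᵢ = −((-0.29442) + (-0.31029) + (-0.31387) + (-0.31387) + (-0.23560) + (-0.30656)) = 1.77460.
With S = 6 species, ln S = 1.79176, so J = 1.77460/1.79176 = 0.99043, i.e. 0.990 to 3 decimal places.

0.990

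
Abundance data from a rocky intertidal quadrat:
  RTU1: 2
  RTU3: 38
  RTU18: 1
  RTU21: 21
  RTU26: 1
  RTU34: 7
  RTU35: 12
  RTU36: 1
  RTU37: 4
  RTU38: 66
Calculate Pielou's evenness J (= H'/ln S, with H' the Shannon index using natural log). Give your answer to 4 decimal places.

Total N = 2+38+1+21+1+7+12+1+4+66 = 153, so the proportions are 0.013072, 0.248366, 0.006536, 0.137255, 0.006536, 0.045752, 0.078431, 0.006536, 0.026144, 0.431373 (working shown to 6 dp, full precision carried).
H' = −Σ pᵢ ln pᵢ = −((-0.056697) + (-0.345937) + (-0.032879) + (-0.272577) + (-0.032879) + (-0.141122) + (-0.199650) + (-0.032879) + (-0.095272) + (-0.362691)) = 1.572581.
With S = 10 species, ln S = 2.302585, so J = 1.572581/2.302585 = 0.682963, i.e. 0.6830 to 4 decimal places.

0.6830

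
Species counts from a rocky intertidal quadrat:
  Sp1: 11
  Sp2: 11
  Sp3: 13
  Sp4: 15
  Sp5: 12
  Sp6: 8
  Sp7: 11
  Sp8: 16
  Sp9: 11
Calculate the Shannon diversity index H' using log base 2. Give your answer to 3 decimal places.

Total N = 11+11+13+15+12+8+11+16+11 = 108, so the proportions are 0.10185, 0.10185, 0.12037, 0.13889, 0.11111, 0.07407, 0.10185, 0.14815, 0.10185 (working shown to 5 dp, full precision carried).
Each pᵢ log₂ pᵢ term: 0.10185×(-3.29546)=-0.33565, 0.10185×(-3.29546)=-0.33565, 0.12037×(-3.05445)=-0.36767, 0.13889×(-2.84800)=-0.39556, 0.11111×(-3.16993)=-0.35221, 0.07407×(-3.75489)=-0.27814, 0.10185×(-3.29546)=-0.33565, 0.14815×(-2.75489)=-0.40813, 0.10185×(-3.29546)=-0.33565.
Sum = -3.14430, so H' = 3.144.

3.144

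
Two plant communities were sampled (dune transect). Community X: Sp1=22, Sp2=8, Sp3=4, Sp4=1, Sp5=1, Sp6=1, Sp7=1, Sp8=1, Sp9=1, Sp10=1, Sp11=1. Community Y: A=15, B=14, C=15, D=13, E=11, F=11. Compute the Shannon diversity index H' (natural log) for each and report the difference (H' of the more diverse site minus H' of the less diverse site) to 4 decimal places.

0.1931

Community X: N=42, proportions 0.52381, 0.190476, 0.095238, 0.02381, 0.02381, 0.02381, 0.02381, 0.02381, 0.02381, 0.02381, 0.02381, giving H' = 1.590440 (working shown to 6 dp, full precision carried).
Community Y: N=79, proportions 0.189873, 0.177215, 0.189873, 0.164557, 0.139241, 0.139241, giving H' = 1.783545.
Difference = |1.590440 − 1.783545| = 0.193105, i.e. 0.1931 to 4 decimal places.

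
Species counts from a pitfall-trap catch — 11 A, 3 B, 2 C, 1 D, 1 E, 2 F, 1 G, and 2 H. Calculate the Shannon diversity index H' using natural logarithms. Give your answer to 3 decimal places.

Total N = 11+3+2+1+1+2+1+2 = 23, so the proportions are 0.47826, 0.13043, 0.08696, 0.04348, 0.04348, 0.08696, 0.04348, 0.08696 (working shown to 5 dp, full precision carried).
Each pᵢ ln pᵢ term: 0.47826×(-0.73760)=-0.35276, 0.13043×(-2.03688)=-0.26568, 0.08696×(-2.44235)=-0.21238, 0.04348×(-3.13549)=-0.13633, 0.04348×(-3.13549)=-0.13633, 0.08696×(-2.44235)=-0.21238, 0.04348×(-3.13549)=-0.13633, 0.08696×(-2.44235)=-0.21238.
Sum = -1.66456, so H' = 1.665.

1.665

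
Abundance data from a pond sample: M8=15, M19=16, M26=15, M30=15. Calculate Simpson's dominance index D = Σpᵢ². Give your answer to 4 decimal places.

0.2502

Total N = 15+16+15+15 = 61, so the proportions are 0.245902, 0.262295, 0.245902, 0.245902 (working shown to 6 dp, full precision carried).
D = 0.245902² + 0.262295² + 0.245902² + 0.245902² = 0.060468 + 0.068799 + 0.060468 + 0.060468 = 0.250202.
To 4 decimal places, D = 0.2502.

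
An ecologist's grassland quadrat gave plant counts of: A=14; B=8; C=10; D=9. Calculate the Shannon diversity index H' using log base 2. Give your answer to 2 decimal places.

1.97

Total N = 14+8+10+9 = 41, so the proportions are 0.3415, 0.1951, 0.2439, 0.2195 (working shown to 4 dp, full precision carried).
Each pᵢ log₂ pᵢ term: 0.3415×(-1.5502)=-0.5293, 0.1951×(-2.3576)=-0.4600, 0.2439×(-2.0356)=-0.4965, 0.2195×(-2.1876)=-0.4802.
Sum = -1.9661, so H' = 1.97.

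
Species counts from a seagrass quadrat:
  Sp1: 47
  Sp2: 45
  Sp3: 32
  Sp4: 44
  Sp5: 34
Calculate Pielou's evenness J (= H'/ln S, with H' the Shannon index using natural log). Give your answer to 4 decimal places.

0.9926

Total N = 47+45+32+44+34 = 202, so the proportions are 0.232673, 0.222772, 0.158416, 0.217822, 0.168317 (working shown to 6 dp, full precision carried).
H' = −Σ pᵢ ln pᵢ = −((-0.339266) + (-0.334516) + (-0.291886) + (-0.331977) + (-0.299925)) = 1.597570.
With S = 5 species, ln S = 1.609438, so J = 1.597570/1.609438 = 0.992626, i.e. 0.9926 to 4 decimal places.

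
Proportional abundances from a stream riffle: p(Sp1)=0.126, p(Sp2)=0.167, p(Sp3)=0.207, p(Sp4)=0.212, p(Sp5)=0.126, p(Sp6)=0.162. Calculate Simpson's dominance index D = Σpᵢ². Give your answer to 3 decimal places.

D = 0.126² + 0.167² + 0.207² + 0.212² + 0.126² + 0.162² = 0.01588 + 0.02789 + 0.04285 + 0.04494 + 0.01588 + 0.02624 = 0.17368 (working shown to 5 dp, full precision carried).
To 3 decimal places, D = 0.174.

0.174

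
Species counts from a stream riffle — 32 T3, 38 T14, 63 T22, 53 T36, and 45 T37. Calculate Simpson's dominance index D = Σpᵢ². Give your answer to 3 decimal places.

0.211

Total N = 32+38+63+53+45 = 231, so the proportions are 0.13853, 0.1645, 0.27273, 0.22944, 0.19481 (working shown to 5 dp, full precision carried).
D = 0.13853² + 0.1645² + 0.27273² + 0.22944² + 0.19481² = 0.01919 + 0.02706 + 0.07438 + 0.05264 + 0.03795 = 0.21122.
To 3 decimal places, D = 0.211.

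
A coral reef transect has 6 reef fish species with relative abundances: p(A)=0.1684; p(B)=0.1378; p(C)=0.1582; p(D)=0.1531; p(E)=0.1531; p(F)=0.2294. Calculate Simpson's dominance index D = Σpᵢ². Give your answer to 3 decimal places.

0.172

D = 0.1684² + 0.1378² + 0.1582² + 0.1531² + 0.1531² + 0.2294² = 0.02836 + 0.01899 + 0.02503 + 0.02344 + 0.02344 + 0.05262 = 0.17188 (working shown to 5 dp, full precision carried).
To 3 decimal places, D = 0.172.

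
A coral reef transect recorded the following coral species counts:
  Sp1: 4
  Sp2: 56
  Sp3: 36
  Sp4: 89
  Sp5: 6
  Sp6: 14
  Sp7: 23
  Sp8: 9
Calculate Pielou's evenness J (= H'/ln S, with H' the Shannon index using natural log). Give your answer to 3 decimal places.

Total N = 4+56+36+89+6+14+23+9 = 237, so the proportions are 0.01688, 0.23629, 0.1519, 0.37553, 0.02532, 0.05907, 0.09705, 0.03797 (working shown to 5 dp, full precision carried).
H' = −Σ pᵢ ln pᵢ = −((-0.06889) + (-0.34089) + (-0.28626) + (-0.36780) + (-0.09307) + (-0.16711) + (-0.22637) + (-0.12421)) = 1.67460.
With S = 8 species, ln S = 2.07944, so J = 1.67460/2.07944 = 0.80531, i.e. 0.805 to 3 decimal places.

0.805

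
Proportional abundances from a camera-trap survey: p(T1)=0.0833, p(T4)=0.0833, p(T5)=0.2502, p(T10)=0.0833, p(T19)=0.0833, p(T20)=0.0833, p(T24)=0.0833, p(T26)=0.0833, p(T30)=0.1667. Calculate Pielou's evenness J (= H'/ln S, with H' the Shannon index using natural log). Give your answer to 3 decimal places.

H' = −Σ pᵢ ln pᵢ = −((-0.20703) + (-0.20703) + (-0.34665) + (-0.20703) + (-0.20703) + (-0.20703) + (-0.20703) + (-0.20703) + (-0.29865)) = 2.09449 (working shown to 5 dp, full precision carried).
With S = 9 species, ln S = 2.19722, so J = 2.09449/2.19722 = 0.95324, i.e. 0.953 to 3 decimal places.

0.953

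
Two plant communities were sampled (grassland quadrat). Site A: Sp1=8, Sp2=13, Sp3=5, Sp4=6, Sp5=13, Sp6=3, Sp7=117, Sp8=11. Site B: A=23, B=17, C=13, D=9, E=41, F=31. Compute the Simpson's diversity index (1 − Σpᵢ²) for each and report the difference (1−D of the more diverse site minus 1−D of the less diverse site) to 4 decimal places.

0.2545

Site A: N=176, proportions 0.04545455, 0.07386364, 0.02840909, 0.03409091, 0.07386364, 0.01704545, 0.66477273, 0.0625, giving 1−D = 0.53893337 (working shown to 8 dp, full precision carried).
Site B: N=134, proportions 0.17164179, 0.12686567, 0.09701493, 0.06716418, 0.30597015, 0.23134328, giving 1−D = 0.79338383.
Difference = |0.53893337 − 0.79338383| = 0.25445046, i.e. 0.2545 to 4 decimal places.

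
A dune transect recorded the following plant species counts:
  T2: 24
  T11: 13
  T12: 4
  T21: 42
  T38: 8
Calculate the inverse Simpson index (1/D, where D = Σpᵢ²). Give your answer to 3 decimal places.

Total N = 24+13+4+42+8 = 91, so the proportions are 0.2637363, 0.1428571, 0.043956, 0.4615385, 0.0879121 (working shown to 7 dp, full precision carried).
D = 0.2637363² + 0.1428571² + 0.043956² + 0.4615385² + 0.0879121² = 0.0695568 + 0.0204082 + 0.0019321 + 0.2130178 + 0.0077285 = 0.3126434.
So 1/D = 3.19853, i.e. 3.199 to 3 decimal places.

3.199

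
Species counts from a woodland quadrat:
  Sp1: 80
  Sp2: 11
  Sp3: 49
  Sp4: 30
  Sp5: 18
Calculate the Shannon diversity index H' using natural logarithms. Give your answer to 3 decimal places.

Total N = 80+11+49+30+18 = 188, so the proportions are 0.42553, 0.05851, 0.26064, 0.15957, 0.09574 (working shown to 5 dp, full precision carried).
Each pᵢ ln pᵢ term: 0.42553×(-0.85442)=-0.36358, 0.05851×(-2.83855)=-0.16609, 0.26064×(-1.34462)=-0.35046, 0.15957×(-1.83524)=-0.29286, 0.09574×(-2.34607)=-0.22462.
Sum = -1.39761, so H' = 1.398.

1.398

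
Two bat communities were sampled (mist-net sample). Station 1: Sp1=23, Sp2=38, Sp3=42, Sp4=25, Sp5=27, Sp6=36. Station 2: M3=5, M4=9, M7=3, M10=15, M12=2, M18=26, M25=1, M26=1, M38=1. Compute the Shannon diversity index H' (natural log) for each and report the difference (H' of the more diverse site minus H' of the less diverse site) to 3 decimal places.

0.129

Station 1: N=191, proportions 0.12042, 0.19895, 0.2199, 0.13089, 0.14136, 0.18848, giving H' = 1.76645 (working shown to 5 dp, full precision carried).
Station 2: N=63, proportions 0.07937, 0.14286, 0.04762, 0.2381, 0.03175, 0.4127, 0.01587, 0.01587, 0.01587, giving H' = 1.63781.
Difference = |1.76645 − 1.63781| = 0.12864, i.e. 0.129 to 3 decimal places.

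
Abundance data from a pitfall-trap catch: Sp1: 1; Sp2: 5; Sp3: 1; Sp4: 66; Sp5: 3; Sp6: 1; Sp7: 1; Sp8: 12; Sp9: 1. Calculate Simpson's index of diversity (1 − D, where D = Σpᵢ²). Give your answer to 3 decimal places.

Total N = 1+5+1+66+3+1+1+12+1 = 91, so the proportions are 0.01099, 0.05495, 0.01099, 0.72527, 0.03297, 0.01099, 0.01099, 0.13187, 0.01099 (working shown to 5 dp, full precision carried).
D = 0.01099² + 0.05495² + 0.01099² + 0.72527² + 0.03297² + 0.01099² + 0.01099² + 0.13187² + 0.01099² = 0.00012 + 0.00302 + 0.00012 + 0.52602 + 0.00109 + 0.00012 + 0.00012 + 0.01739 + 0.00012 = 0.54812.
So 1 − D = 0.45188, i.e. 0.452 to 3 decimal places.

0.452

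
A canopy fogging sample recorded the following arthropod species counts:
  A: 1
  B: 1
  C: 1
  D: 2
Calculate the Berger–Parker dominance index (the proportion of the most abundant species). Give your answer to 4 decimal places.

Total N = 1+1+1+2 = 5, so the proportions are 0.2, 0.2, 0.2, 0.4 (working shown to 6 dp, full precision carried).
The largest proportion is 0.4, i.e. d = 0.4000 to 4 decimal places.

0.4000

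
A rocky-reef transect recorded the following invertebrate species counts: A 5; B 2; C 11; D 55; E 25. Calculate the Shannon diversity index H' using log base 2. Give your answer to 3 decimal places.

1.658

Total N = 5+2+11+55+25 = 98, so the proportions are 0.05102, 0.02041, 0.11224, 0.56122, 0.2551 (working shown to 5 dp, full precision carried).
Each pᵢ log₂ pᵢ term: 0.05102×(-4.29278)=-0.21902, 0.02041×(-5.61471)=-0.11459, 0.11224×(-3.15528)=-0.35416, 0.56122×(-0.83335)=-0.46770, 0.2551×(-1.97085)=-0.50277.
Sum = -1.65823, so H' = 1.658.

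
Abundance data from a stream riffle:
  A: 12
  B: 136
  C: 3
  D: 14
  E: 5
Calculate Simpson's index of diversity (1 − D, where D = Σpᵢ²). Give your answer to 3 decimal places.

Total N = 12+136+3+14+5 = 170, so the proportions are 0.07059, 0.8, 0.01765, 0.08235, 0.02941 (working shown to 5 dp, full precision carried).
D = 0.07059² + 0.8² + 0.01765² + 0.08235² + 0.02941² = 0.00498 + 0.64000 + 0.00031 + 0.00678 + 0.00087 = 0.65294.
So 1 − D = 0.34706, i.e. 0.347 to 3 decimal places.

0.347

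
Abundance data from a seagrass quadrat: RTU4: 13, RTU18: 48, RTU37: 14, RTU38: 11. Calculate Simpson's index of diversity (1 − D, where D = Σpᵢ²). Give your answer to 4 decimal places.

0.6228

Total N = 13+48+14+11 = 86, so the proportions are 0.151163, 0.55814, 0.162791, 0.127907 (working shown to 6 dp, full precision carried).
D = 0.151163² + 0.55814² + 0.162791² + 0.127907² = 0.022850 + 0.311520 + 0.026501 + 0.016360 = 0.377231.
So 1 − D = 0.622769, i.e. 0.6228 to 4 decimal places.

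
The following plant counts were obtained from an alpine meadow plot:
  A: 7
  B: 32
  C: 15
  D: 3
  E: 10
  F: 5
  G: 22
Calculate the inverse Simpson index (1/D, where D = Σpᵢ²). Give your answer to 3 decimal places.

Total N = 7+32+15+3+10+5+22 = 94, so the proportions are 0.0744681, 0.3404255, 0.1595745, 0.0319149, 0.106383, 0.0531915, 0.2340426 (working shown to 7 dp, full precision carried).
D = 0.0744681² + 0.3404255² + 0.1595745² + 0.0319149² + 0.106383² + 0.0531915² + 0.2340426² = 0.0055455 + 0.1158895 + 0.0254640 + 0.0010186 + 0.0113173 + 0.0028293 + 0.0547759 = 0.2168402.
So 1/D = 4.61169, i.e. 4.612 to 3 decimal places.

4.612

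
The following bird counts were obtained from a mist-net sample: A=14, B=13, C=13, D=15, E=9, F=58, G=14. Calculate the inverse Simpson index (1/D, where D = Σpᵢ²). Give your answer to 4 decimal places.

Total N = 14+13+13+15+9+58+14 = 136, so the proportions are 0.10294118, 0.09558824, 0.09558824, 0.11029412, 0.06617647, 0.42647059, 0.10294118 (working shown to 8 dp, full precision carried).
D = 0.10294118² + 0.09558824² + 0.09558824² + 0.11029412² + 0.06617647² + 0.42647059² + 0.10294118² = 0.01059689 + 0.00913711 + 0.00913711 + 0.01216479 + 0.00437933 + 0.18187716 + 0.01059689 = 0.23788927.
So 1/D = 4.203636, i.e. 4.2036 to 4 decimal places.

4.2036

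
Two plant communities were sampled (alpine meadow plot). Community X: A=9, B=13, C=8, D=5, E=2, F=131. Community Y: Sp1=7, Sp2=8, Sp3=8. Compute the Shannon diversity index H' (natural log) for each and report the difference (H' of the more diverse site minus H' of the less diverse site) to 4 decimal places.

Community X: N=168, proportions 0.05357143, 0.07738095, 0.04761905, 0.0297619, 0.01190476, 0.7797619, giving H' = 0.85111143 (working shown to 8 dp, full precision carried).
Community Y: N=23, proportions 0.30434783, 0.34782609, 0.34782609, giving H' = 1.09669266.
Difference = |0.85111143 − 1.09669266| = 0.24558123, i.e. 0.2456 to 4 decimal places.

0.2456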